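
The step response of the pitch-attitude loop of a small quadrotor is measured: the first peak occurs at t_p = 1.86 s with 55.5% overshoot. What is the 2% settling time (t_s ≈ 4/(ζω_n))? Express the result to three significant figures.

t_s ≈ 12.6 s

From the overshoot, ζ = −ln(OS)/√(π²+ln²(OS)) = 0.184.
t_p = π/ω_d ⇒ ω_d = 1.69 rad/s; then ω_n = ω_d/√(1−ζ²) = 1.72 rad/s.
t_s ≈ 4/(ζω_n) = 4/(0.184·1.72) = 12.6 s.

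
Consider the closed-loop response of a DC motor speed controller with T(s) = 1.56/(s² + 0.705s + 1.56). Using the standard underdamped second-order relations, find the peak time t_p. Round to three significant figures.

t_p ≈ 2.62 s

ω_n = √1.56 = 1.25 rad/s; ζ = 0.705/(2·1.25) = 0.282.
ω_d = 1.25·√(1 − 0.282²) = 1.20 rad/s. Then t_p = π/ω_d = 2.62 s.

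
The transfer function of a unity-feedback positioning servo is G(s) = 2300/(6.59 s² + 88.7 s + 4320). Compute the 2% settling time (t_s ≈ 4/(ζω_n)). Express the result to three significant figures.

t_s ≈ 0.594 s

Dividing through by 6.59: denominator becomes s² + 13.46 s + 655.5.
So ω_n = √655.5 = 25.6 rad/s and ζ = 13.46/(2·25.6) = 0.263.
t_s ≈ 4/(ζω_n) = 0.594 s.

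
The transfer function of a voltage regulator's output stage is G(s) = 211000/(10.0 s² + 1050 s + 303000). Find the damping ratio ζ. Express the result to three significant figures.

Dividing through by 10.0: denominator becomes s² + 105.0 s + 30300.
So ω_n = √30300 = 174 rad/s and ζ = 105.0/(2·174) = 0.302.

ζ ≈ 0.302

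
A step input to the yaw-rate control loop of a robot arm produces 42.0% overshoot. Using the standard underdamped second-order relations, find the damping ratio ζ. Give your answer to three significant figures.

ζ ≈ 0.266

ζ = −ln(OS)/√(π² + (ln OS)²). With OS = 0.420, ln OS = −0.8675 and ζ = 0.8675/3.259 = 0.266.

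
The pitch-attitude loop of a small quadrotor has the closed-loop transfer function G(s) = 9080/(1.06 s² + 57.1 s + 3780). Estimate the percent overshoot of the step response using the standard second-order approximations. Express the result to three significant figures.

Dividing through by 1.06: denominator becomes s² + 53.87 s + 3566.
So ω_n = √3566 = 59.7 rad/s and ζ = 53.87/(2·59.7) = 0.451.
Overshoot: exp(−π·0.451/√(1−0.451²)) = 0.204, i.e. 20.4%.

%OS ≈ 20.4%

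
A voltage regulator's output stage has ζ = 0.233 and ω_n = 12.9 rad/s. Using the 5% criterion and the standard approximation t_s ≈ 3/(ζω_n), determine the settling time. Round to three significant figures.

t_s ≈ 3/(ζω_n) = 3/(0.233 × 12.9) = 0.998 s.

t_s ≈ 0.998 s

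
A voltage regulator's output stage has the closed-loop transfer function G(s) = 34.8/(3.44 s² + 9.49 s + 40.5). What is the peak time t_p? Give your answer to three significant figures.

Dividing through by 3.44: denominator becomes s² + 2.759 s + 11.77.
So ω_n = √11.77 = 3.43 rad/s and ζ = 2.759/(2·3.43) = 0.402.
ω_d = ω_n√(1−ζ²) = 3.14 rad/s. t_p = π/ω_d = 1.00 s.

t_p ≈ 1.00 s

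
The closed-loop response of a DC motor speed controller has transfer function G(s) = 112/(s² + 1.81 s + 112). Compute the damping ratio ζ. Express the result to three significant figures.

ζ ≈ 0.0855

Comparing the denominator to s² + 2ζω_n s + ω_n²: ω_n = √112 = 10.6 rad/s, and 2ζω_n = 1.81 so ζ = 1.81/(2·10.6) = 0.0855.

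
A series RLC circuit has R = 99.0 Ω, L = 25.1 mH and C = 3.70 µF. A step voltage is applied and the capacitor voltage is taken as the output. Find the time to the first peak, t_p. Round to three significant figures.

For a series RLC circuit (capacitor voltage as output), ω_n = 1/√(LC) = 1/√(25.1 mH · 3.70 µF) = 3280 rad/s.
ζ = (R/2)·√(C/L) = (99.0/2)·√(3.70 µF/25.1 mH) = 0.601.
ω_d = ω_n√(1−ζ²) = 2620 rad/s. t_p = π/ω_d = 0.00120 s.

t_p ≈ 0.00120 s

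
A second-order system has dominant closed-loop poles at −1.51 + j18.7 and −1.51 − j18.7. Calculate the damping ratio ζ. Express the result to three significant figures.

|pole| = ω_n = √(1.51² + 18.7²) = 18.8 rad/s; ζ = cos θ = σ/ω_n = 0.0805.

ζ ≈ 0.0805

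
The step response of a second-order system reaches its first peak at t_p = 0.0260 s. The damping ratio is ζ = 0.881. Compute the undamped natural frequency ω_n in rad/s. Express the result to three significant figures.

Peak time t_p = π/ω_d, so ω_d = π/t_p = π/0.0260 = 121 rad/s.
ω_n = ω_d/√(1−ζ²) = 121/√0.224 = 255 rad/s.

ω_n ≈ 255 rad/s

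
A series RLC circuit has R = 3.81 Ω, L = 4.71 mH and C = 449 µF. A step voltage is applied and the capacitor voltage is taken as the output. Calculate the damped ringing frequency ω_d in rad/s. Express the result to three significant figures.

ω_d ≈ 556 rad/s

For a series RLC circuit (capacitor voltage as output), ω_n = 1/√(LC) = 1/√(4.71 mH · 449 µF) = 688 rad/s.
ζ = (R/2)·√(C/L) = (3.81/2)·√(449 µF/4.71 mH) = 0.588.
ω_d = ω_n√(1−ζ²) = 556 rad/s.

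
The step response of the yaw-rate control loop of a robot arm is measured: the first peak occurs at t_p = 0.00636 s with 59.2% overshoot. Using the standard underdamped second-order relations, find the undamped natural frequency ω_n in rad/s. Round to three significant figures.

ω_n ≈ 501 rad/s

ζ from %OS: ζ = |ln 0.592|/√(π²+ln²0.592) = 0.165.
t_p = π/ω_d ⇒ ω_d = 494 rad/s; then ω_n = ω_d/√(1−ζ²) = 501 rad/s.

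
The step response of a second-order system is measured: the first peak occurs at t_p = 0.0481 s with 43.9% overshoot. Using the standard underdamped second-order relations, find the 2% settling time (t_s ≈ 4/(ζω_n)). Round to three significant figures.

ζ from %OS: ζ = |ln 0.439|/√(π²+ln²0.439) = 0.253.
t_p = π/ω_d ⇒ ω_d = 65.3 rad/s; then ω_n = ω_d/√(1−ζ²) = 67.5 rad/s.
t_s ≈ 4/(ζω_n) = 4/(0.253·67.5) = 0.234 s.

t_s ≈ 0.234 s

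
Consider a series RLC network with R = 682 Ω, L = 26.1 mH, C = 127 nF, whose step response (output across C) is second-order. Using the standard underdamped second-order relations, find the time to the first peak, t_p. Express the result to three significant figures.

t_p ≈ 0.000274 s

For a series RLC circuit (capacitor voltage as output), ω_n = 1/√(LC) = 1/√(26.1 mH · 127 nF) = 17400 rad/s.
ζ = (R/2)·√(C/L) = (682/2)·√(127 nF/26.1 mH) = 0.752.
The damped frequency ω_d = ω_n√(1−ζ²) = 11400 rad/s. t_p = π/ω_d = 0.000274 s.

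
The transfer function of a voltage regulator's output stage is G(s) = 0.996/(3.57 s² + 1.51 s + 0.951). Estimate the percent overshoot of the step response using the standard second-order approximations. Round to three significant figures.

%OS ≈ 24.4%

Dividing through by 3.57: denominator becomes s² + 0.4230 s + 0.2664.
So ω_n = √0.2664 = 0.516 rad/s and ζ = 0.4230/(2·0.516) = 0.410.
%OS = 100 e^{−πζ/√(1−ζ²)} with ζ = 0.410 gives 24.4%.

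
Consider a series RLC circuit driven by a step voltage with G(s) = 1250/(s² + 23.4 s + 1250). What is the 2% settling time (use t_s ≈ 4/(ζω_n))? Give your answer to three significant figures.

t_s ≈ 0.342 s

ω_n = √1250 = 35.4 rad/s; ζ = 23.4/(2·35.4) = 0.331.
t_s ≈ 4/(ζω_n) = 4/(0.331·35.4) = 0.342 s.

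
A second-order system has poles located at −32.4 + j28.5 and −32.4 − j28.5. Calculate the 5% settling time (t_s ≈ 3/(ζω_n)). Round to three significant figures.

For poles at −σ ± jω_d, ζω_n = σ = 32.4, so t_s ≈ 3/σ = 0.0926 s.

t_s ≈ 0.0926 s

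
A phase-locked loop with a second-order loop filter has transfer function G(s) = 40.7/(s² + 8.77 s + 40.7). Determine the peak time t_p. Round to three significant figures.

Comparing the denominator to s² + 2ζω_n s + ω_n²: ω_n = √40.7 = 6.38 rad/s, and 2ζω_n = 8.77 so ζ = 8.77/(2·6.38) = 0.687.
ω_d = ω_n√(1−ζ²) = 4.63 rad/s. Then t_p = π/ω_d = 0.678 s.

t_p ≈ 0.678 s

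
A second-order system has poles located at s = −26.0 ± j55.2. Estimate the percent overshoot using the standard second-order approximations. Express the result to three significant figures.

|pole| = ω_n = √(26.0² + 55.2²) = 61.0 rad/s; ζ = cos θ = σ/ω_n = 0.426.
%OS = 100 e^{−πζ/√(1−ζ²)} with ζ = 0.426 gives 22.8%.

%OS ≈ 22.8%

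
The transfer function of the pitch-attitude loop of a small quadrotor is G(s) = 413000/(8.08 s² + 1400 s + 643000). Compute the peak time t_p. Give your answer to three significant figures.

t_p ≈ 0.0117 s

Dividing through by 8.08: denominator becomes s² + 173.3 s + 79580.
So ω_n = √79580 = 282 rad/s and ζ = 173.3/(2·282) = 0.307.
ω_d = 282·√(1 − 0.307²) = 268 rad/s. t_p = π/ω_d = 0.0117 s.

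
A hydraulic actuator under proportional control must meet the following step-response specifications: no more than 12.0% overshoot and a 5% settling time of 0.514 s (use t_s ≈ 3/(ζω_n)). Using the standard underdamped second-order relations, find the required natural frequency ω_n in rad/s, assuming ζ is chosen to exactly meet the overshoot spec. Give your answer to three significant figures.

ω_n ≈ 10.4 rad/s

ζ = −ln(OS)/√(π² + (ln OS)²). With OS = 0.120, ln OS = −2.120 and ζ = 2.120/3.790 = 0.559.
From t_s ≈ 3/(ζω_n): ω_n = 3/(ζ·t_s) = 3/(0.559·0.514) = 10.4 rad/s.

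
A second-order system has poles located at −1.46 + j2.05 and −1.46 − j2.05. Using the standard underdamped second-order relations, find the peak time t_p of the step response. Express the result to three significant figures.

t_p = π/ω_d with ω_d = 2.05 (the imaginary part), so t_p = 1.53 s.

t_p ≈ 1.53 s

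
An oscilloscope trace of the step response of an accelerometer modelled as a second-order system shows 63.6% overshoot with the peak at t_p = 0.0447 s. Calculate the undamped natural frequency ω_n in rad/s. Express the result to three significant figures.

From the overshoot, ζ = −ln(OS)/√(π²+ln²(OS)) = 0.143.
From t_p = π/ω_d, ω_d = π/0.0447 = 70.3 rad/s, so ω_n = ω_d/√(1−ζ²) = 71.0 rad/s.

ω_n ≈ 71.0 rad/s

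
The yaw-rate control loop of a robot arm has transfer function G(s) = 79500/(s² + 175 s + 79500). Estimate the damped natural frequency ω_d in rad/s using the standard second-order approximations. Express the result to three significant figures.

Comparing the denominator to s² + 2ζω_n s + ω_n²: ω_n = √79500 = 282 rad/s, and 2ζω_n = 175 so ζ = 175/(2·282) = 0.310.
ω_d = ω_n√(1−ζ²) = 268 rad/s.

ω_d ≈ 268 rad/s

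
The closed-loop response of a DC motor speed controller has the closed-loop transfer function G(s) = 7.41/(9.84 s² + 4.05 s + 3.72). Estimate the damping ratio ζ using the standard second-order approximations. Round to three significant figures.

Dividing through by 9.84: denominator becomes s² + 0.4116 s + 0.3780.
So ω_n = √0.3780 = 0.615 rad/s and ζ = 0.4116/(2·0.615) = 0.335.

ζ ≈ 0.335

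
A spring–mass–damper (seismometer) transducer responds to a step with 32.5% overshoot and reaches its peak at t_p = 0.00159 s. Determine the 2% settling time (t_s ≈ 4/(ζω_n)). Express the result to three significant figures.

t_s ≈ 0.00566 s

From the overshoot, ζ = −ln(OS)/√(π²+ln²(OS)) = 0.337.
From t_p = π/ω_d, ω_d = π/0.00159 = 1980 rad/s, so ω_n = ω_d/√(1−ζ²) = 2100 rad/s.
t_s ≈ 4/(ζω_n) = 4/(0.337·2100) = 0.00566 s.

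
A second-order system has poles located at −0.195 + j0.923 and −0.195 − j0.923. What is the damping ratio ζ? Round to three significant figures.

With σ = 0.195, ω_d = 0.923: ω_n = √(σ²+ω_d²) = 0.943 rad/s, ζ = σ/ω_n = 0.207.

ζ ≈ 0.207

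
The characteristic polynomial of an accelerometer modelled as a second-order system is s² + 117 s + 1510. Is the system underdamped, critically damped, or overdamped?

a² − 4b = 7600 > 0 (two distinct real roots); the system is overdamped.

overdamped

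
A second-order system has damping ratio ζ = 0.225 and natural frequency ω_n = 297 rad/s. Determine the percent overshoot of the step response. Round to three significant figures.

%OS ≈ 48.4%

For an underdamped second-order system, %OS = 100·exp(−πζ/√(1−ζ²)).
πζ/√(1−ζ²) = π·0.225/√(1−0.0506) = 0.7255, so %OS = 100·e^(−0.7255) = 48.4%.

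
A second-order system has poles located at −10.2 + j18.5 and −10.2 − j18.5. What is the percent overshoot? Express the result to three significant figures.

%OS ≈ 17.7%

|pole| = ω_n = √(10.2² + 18.5²) = 21.1 rad/s; ζ = cos θ = σ/ω_n = 0.483.
%OS = 100·exp(−πζ/√(1−ζ²)) = 17.7%.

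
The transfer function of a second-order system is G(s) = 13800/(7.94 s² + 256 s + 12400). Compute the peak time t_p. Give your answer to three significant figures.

t_p ≈ 0.0871 s

Dividing through by 7.94: denominator becomes s² + 32.24 s + 1562.
So ω_n = √1562 = 39.5 rad/s and ζ = 32.24/(2·39.5) = 0.408.
ω_d = ω_n√(1−ζ²) = 36.1 rad/s. t_p = π/ω_d = 0.0871 s.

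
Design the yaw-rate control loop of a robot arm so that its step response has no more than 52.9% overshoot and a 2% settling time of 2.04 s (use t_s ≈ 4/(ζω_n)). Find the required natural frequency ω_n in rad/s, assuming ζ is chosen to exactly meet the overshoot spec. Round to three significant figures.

ω_n ≈ 9.87 rad/s

ζ = −ln(OS)/√(π² + (ln OS)²). With OS = 0.529, ln OS = −0.6368 and ζ = 0.6368/3.205 = 0.199.
From t_s ≈ 4/(ζω_n): ω_n = 4/(ζ·t_s) = 4/(0.199·2.04) = 9.87 rad/s.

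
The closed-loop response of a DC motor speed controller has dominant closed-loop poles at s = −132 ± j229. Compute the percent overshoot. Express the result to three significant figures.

|pole| = ω_n = √(132² + 229²) = 264 rad/s; ζ = cos θ = σ/ω_n = 0.499.
Overshoot: exp(−π·0.499/√(1−0.499²)) = 0.164, i.e. 16.4%.

%OS ≈ 16.4%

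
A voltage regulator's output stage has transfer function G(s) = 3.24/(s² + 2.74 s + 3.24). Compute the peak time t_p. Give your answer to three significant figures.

Matching coefficients with s² + 2ζω_n s + ω_n² gives ω_n² = 3.24 ⇒ ω_n = 1.80 rad/s, and ζ = 2.74/(2ω_n) = 0.761.
The damped frequency ω_d = ω_n√(1−ζ²) = 1.17 rad/s. Then t_p = π/ω_d = 2.69 s.

t_p ≈ 2.69 s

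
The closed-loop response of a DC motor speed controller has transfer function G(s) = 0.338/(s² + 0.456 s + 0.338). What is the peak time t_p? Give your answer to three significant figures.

t_p ≈ 5.87 s

Comparing the denominator to s² + 2ζω_n s + ω_n²: ω_n = √0.338 = 0.581 rad/s, and 2ζω_n = 0.456 so ζ = 0.456/(2·0.581) = 0.392.
The damped frequency ω_d = ω_n√(1−ζ²) = 0.535 rad/s. Then t_p = π/ω_d = 5.87 s.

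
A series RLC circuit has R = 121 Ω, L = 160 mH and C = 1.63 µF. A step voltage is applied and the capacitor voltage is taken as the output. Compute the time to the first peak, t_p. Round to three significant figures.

For a series RLC circuit (capacitor voltage as output), ω_n = 1/√(LC) = 1/√(160 mH · 1.63 µF) = 1960 rad/s.
ζ = (R/2)·√(C/L) = (121/2)·√(1.63 µF/160 mH) = 0.193.
The damped frequency ω_d = ω_n√(1−ζ²) = 1920 rad/s. t_p = π/ω_d = 0.00164 s.

t_p ≈ 0.00164 s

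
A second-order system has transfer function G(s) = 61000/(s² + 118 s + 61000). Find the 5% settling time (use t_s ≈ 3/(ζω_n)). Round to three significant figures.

t_s ≈ 0.0508 s

Comparing the denominator to s² + 2ζω_n s + ω_n²: ω_n = √61000 = 247 rad/s, and 2ζω_n = 118 so ζ = 118/(2·247) = 0.239.
t_s ≈ 3/(ζω_n) = 3/(0.239·247) = 0.0508 s.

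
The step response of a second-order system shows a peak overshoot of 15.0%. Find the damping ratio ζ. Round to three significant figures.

Inverting the overshoot relation: ζ = |ln 0.150|/√(π² + ln²0.150) = 0.517.

ζ ≈ 0.517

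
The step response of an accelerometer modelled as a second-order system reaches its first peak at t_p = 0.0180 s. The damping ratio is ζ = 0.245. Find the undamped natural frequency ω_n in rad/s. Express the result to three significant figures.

ω_n ≈ 180 rad/s

Peak time t_p = π/ω_d, so ω_d = π/t_p = π/0.0180 = 175 rad/s.
ω_n = ω_d/√(1−ζ²) = 175/√0.940 = 180 rad/s.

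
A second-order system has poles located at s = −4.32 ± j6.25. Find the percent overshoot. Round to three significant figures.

%OS ≈ 11.4%

With σ = 4.32, ω_d = 6.25: ω_n = √(σ²+ω_d²) = 7.60 rad/s, ζ = σ/ω_n = 0.569.
Overshoot: exp(−π·0.569/√(1−0.569²)) = 0.114, i.e. 11.4%.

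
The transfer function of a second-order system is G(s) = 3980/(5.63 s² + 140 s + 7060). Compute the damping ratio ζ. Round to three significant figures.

ζ ≈ 0.351

Dividing through by 5.63: denominator becomes s² + 24.87 s + 1254.
So ω_n = √1254 = 35.4 rad/s and ζ = 24.87/(2·35.4) = 0.351.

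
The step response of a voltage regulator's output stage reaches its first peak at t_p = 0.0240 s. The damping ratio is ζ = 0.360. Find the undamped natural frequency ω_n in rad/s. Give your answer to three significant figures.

ω_n ≈ 140 rad/s

Peak time t_p = π/ω_d, so ω_d = π/t_p = π/0.0240 = 131 rad/s.
ω_n = ω_d/√(1−ζ²) = 131/√0.870 = 140 rad/s.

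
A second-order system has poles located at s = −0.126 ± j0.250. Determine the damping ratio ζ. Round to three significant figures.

ζ ≈ 0.450

|pole| = ω_n = √(0.126² + 0.250²) = 0.280 rad/s; ζ = cos θ = σ/ω_n = 0.450.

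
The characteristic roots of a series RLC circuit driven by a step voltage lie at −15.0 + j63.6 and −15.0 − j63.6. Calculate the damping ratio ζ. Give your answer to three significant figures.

ζ ≈ 0.230

The poles are at −σ ± jω_d with σ = 15.0 and ω_d = 63.6, so ω_n = √(σ²+ω_d²) = 65.3 rad/s and ζ = σ/ω_n = 0.230.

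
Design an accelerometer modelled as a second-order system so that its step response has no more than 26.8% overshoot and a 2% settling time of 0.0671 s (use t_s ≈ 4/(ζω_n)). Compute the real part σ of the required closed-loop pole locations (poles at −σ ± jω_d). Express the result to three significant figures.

σ ≈ 59.6

The settling-time spec alone fixes σ = ζω_n = 4/t_s = 4/0.0671 = 59.6.
(Overshoot then fixes ζ = 0.387 and hence ω_d = σ·√(1−ζ²)/ζ = 142 rad/s.)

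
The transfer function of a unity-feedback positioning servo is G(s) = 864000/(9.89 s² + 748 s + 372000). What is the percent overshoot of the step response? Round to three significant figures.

Dividing through by 9.89: denominator becomes s² + 75.63 s + 37610.
So ω_n = √37610 = 194 rad/s and ζ = 75.63/(2·194) = 0.195.
Overshoot: exp(−π·0.195/√(1−0.195²)) = 0.536, i.e. 53.6%.

%OS ≈ 53.6%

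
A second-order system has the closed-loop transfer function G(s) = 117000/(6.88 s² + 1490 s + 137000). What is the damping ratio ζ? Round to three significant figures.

Dividing through by 6.88: denominator becomes s² + 216.6 s + 19910.
So ω_n = √19910 = 141 rad/s and ζ = 216.6/(2·141) = 0.767.

ζ ≈ 0.767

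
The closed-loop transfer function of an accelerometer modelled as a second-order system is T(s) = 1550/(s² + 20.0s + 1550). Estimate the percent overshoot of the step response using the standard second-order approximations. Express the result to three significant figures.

%OS ≈ 43.8%

ω_n = √1550 = 39.4 rad/s; ζ = 20.0/(2·39.4) = 0.254.
%OS = 100 e^{−πζ/√(1−ζ²)} with ζ = 0.254 gives 43.8%.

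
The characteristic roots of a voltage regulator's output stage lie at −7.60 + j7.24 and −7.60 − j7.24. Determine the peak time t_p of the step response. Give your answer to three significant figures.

t_p ≈ 0.434 s

t_p = π/ω_d with ω_d = 7.24 (the imaginary part), so t_p = 0.434 s.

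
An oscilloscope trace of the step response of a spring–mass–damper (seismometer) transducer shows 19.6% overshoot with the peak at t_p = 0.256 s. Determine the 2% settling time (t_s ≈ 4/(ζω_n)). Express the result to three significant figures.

From the overshoot, ζ = −ln(OS)/√(π²+ln²(OS)) = 0.460.
From t_p = π/ω_d, ω_d = π/0.256 = 12.3 rad/s, so ω_n = ω_d/√(1−ζ²) = 13.8 rad/s.
t_s ≈ 4/(ζω_n) = 4/(0.460·13.8) = 0.628 s.

t_s ≈ 0.628 s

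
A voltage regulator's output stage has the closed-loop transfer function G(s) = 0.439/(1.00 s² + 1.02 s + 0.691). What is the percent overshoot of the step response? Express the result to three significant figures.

Dividing through by 1.00: denominator becomes s² + 1.020 s + 0.6910.
So ω_n = √0.6910 = 0.831 rad/s and ζ = 1.020/(2·0.831) = 0.614.
%OS = 100·exp(−πζ/√(1−ζ²)) = 8.71%.

%OS ≈ 8.71%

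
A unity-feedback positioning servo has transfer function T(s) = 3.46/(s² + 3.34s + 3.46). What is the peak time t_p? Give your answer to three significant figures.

t_p ≈ 3.83 s

Matching coefficients with s² + 2ζω_n s + ω_n² gives ω_n² = 3.46 ⇒ ω_n = 1.86 rad/s, and ζ = 3.34/(2ω_n) = 0.898.
ω_d = ω_n√(1−ζ²) = 0.819 rad/s. Then t_p = π/ω_d = 3.83 s.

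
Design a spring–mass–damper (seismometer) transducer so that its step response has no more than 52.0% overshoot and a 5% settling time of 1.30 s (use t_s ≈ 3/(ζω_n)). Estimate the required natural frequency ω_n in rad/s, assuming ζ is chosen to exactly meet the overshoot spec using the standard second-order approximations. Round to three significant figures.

ω_n ≈ 11.3 rad/s

From %OS = 100·exp(−πζ/√(1−ζ²)), invert to get ζ = −ln(OS)/√(π² + ln²(OS)) with OS = 0.520.
−ln 0.520 = 0.6539, so ζ = 0.6539/√(π² + 0.4276) = 0.204.
From t_s ≈ 3/(ζω_n): ω_n = 3/(ζ·t_s) = 3/(0.204·1.30) = 11.3 rad/s.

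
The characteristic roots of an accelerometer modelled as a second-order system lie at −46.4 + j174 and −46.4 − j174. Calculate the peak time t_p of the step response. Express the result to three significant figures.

t_p ≈ 0.0181 s

t_p = π/ω_d with ω_d = 174 (the imaginary part), so t_p = 0.0181 s.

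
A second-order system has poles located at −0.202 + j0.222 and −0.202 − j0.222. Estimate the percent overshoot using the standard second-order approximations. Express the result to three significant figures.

%OS ≈ 5.74%

With σ = 0.202, ω_d = 0.222: ω_n = √(σ²+ω_d²) = 0.300 rad/s, ζ = σ/ω_n = 0.673.
%OS = 100 e^{−πζ/√(1−ζ²)} with ζ = 0.673 gives 5.74%.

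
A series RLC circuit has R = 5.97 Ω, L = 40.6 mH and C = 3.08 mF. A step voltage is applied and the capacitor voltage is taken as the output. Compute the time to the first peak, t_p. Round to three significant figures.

t_p ≈ 0.0617 s

For a series RLC circuit (capacitor voltage as output), ω_n = 1/√(LC) = 1/√(40.6 mH · 3.08 mF) = 89.4 rad/s.
ζ = (R/2)·√(C/L) = (5.97/2)·√(3.08 mF/40.6 mH) = 0.822.
ω_d = ω_n√(1−ζ²) = 50.9 rad/s. t_p = π/ω_d = 0.0617 s.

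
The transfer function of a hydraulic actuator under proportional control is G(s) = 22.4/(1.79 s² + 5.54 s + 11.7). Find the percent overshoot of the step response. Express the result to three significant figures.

%OS ≈ 9.17%

Dividing through by 1.79: denominator becomes s² + 3.095 s + 6.536.
So ω_n = √6.536 = 2.56 rad/s and ζ = 3.095/(2·2.56) = 0.605.
Overshoot: exp(−π·0.605/√(1−0.605²)) = 0.0917, i.e. 9.17%.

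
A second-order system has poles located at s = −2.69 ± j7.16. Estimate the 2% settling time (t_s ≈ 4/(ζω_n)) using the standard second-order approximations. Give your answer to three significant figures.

t_s ≈ 1.49 s

For poles at −σ ± jω_d, ζω_n = σ = 2.69, so t_s ≈ 4/σ = 1.49 s.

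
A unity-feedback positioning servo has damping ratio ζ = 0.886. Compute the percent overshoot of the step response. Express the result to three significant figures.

For an underdamped second-order system, %OS = 100·exp(−πζ/√(1−ζ²)).
πζ/√(1−ζ²) = π·0.886/√(1−0.785) = 6.003, so %OS = 100·e^(−6.003) = 0.247%.

%OS ≈ 0.247%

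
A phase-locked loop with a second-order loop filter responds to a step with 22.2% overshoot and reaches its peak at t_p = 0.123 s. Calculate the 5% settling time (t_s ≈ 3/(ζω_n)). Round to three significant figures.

t_s ≈ 0.245 s

From the overshoot, ζ = −ln(OS)/√(π²+ln²(OS)) = 0.432.
From t_p = π/ω_d, ω_d = π/0.123 = 25.5 rad/s, so ω_n = ω_d/√(1−ζ²) = 28.3 rad/s.
t_s ≈ 3/(ζω_n) = 3/(0.432·28.3) = 0.245 s.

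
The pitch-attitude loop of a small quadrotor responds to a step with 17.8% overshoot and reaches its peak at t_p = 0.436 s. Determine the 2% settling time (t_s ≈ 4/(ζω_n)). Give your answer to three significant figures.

ζ from %OS: ζ = |ln 0.178|/√(π²+ln²0.178) = 0.482.
From t_p = π/ω_d, ω_d = π/0.436 = 7.21 rad/s, so ω_n = ω_d/√(1−ζ²) = 8.22 rad/s.
t_s ≈ 4/(ζω_n) = 4/(0.482·8.22) = 1.01 s.

t_s ≈ 1.01 s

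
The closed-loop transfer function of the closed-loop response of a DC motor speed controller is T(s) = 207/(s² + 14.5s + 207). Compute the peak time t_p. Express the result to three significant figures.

Matching coefficients with s² + 2ζω_n s + ω_n² gives ω_n² = 207 ⇒ ω_n = 14.4 rad/s, and ζ = 14.5/(2ω_n) = 0.504.
ω_d = 14.4·√(1 − 0.504²) = 12.4 rad/s. Then t_p = π/ω_d = 0.253 s.

t_p ≈ 0.253 s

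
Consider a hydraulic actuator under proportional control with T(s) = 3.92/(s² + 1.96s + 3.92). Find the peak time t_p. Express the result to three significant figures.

t_p ≈ 1.83 s

ω_n = √3.92 = 1.98 rad/s; ζ = 1.96/(2·1.98) = 0.495.
The damped frequency ω_d = ω_n√(1−ζ²) = 1.72 rad/s. Then t_p = π/ω_d = 1.83 s.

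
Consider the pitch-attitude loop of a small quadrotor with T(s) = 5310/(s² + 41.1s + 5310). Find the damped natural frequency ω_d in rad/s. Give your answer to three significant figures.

ω_d ≈ 69.9 rad/s

ω_n = √5310 = 72.9 rad/s; ζ = 41.1/(2·72.9) = 0.282.
ω_d = 72.9·√(1 − 0.282²) = 69.9 rad/s.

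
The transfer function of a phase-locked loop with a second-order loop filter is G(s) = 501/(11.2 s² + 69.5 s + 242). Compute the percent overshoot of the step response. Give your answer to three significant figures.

Dividing through by 11.2: denominator becomes s² + 6.205 s + 21.61.
So ω_n = √21.61 = 4.65 rad/s and ζ = 6.205/(2·4.65) = 0.667.
Overshoot: exp(−π·0.667/√(1−0.667²)) = 0.0598, i.e. 5.98%.

%OS ≈ 5.98%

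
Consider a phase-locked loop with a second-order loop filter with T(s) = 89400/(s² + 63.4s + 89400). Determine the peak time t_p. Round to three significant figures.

t_p ≈ 0.0106 s

ω_n = √89400 = 299 rad/s; ζ = 63.4/(2·299) = 0.106.
The damped frequency ω_d = ω_n√(1−ζ²) = 297 rad/s. Then t_p = π/ω_d = 0.0106 s.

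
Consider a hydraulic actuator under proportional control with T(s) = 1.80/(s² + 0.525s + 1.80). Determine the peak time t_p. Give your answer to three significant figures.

Matching coefficients with s² + 2ζω_n s + ω_n² gives ω_n² = 1.80 ⇒ ω_n = 1.34 rad/s, and ζ = 0.525/(2ω_n) = 0.196.
ω_d = ω_n√(1−ζ²) = 1.32 rad/s. Then t_p = π/ω_d = 2.39 s.

t_p ≈ 2.39 s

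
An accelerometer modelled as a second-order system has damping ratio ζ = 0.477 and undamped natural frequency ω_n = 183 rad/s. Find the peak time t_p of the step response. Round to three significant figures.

The damped frequency is ω_d = ω_n√(1−ζ²) = 183·√(1−0.228) = 161 rad/s.
Peak time t_p = π/ω_d = π/161 = 0.0195 s.

t_p ≈ 0.0195 s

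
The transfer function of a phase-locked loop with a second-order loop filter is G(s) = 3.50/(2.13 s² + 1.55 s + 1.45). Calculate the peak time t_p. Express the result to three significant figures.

Dividing through by 2.13: denominator becomes s² + 0.7277 s + 0.6808.
So ω_n = √0.6808 = 0.825 rad/s and ζ = 0.7277/(2·0.825) = 0.441.
ω_d = ω_n√(1−ζ²) = 0.741 rad/s. t_p = π/ω_d = 4.24 s.

t_p ≈ 4.24 s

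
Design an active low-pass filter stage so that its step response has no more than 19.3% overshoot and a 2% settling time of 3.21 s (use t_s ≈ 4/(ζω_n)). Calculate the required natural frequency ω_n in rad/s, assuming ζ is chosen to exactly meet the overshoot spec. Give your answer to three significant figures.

Inverting the overshoot relation: ζ = |ln 0.193|/√(π² + ln²0.193) = 0.464.
From t_s ≈ 4/(ζω_n): ω_n = 4/(ζ·t_s) = 4/(0.464·3.21) = 2.69 rad/s.

ω_n ≈ 2.69 rad/s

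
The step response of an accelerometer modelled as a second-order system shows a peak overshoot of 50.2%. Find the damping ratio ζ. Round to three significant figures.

ζ ≈ 0.214

From %OS = 100·exp(−πζ/√(1−ζ²)), invert to get ζ = −ln(OS)/√(π² + ln²(OS)) with OS = 0.502.
−ln 0.502 = 0.6892, so ζ = 0.6892/√(π² + 0.4749) = 0.214.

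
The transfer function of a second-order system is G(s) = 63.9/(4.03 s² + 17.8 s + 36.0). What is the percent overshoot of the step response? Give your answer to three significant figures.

Dividing through by 4.03: denominator becomes s² + 4.417 s + 8.933.
So ω_n = √8.933 = 2.99 rad/s and ζ = 4.417/(2·2.99) = 0.739.
%OS = 100·exp(−πζ/√(1−ζ²)) = 3.19%.

%OS ≈ 3.19%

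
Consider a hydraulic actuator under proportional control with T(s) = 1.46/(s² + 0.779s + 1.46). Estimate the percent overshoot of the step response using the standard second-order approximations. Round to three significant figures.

Matching coefficients with s² + 2ζω_n s + ω_n² gives ω_n² = 1.46 ⇒ ω_n = 1.21 rad/s, and ζ = 0.779/(2ω_n) = 0.322.
Overshoot: exp(−π·0.322/√(1−0.322²)) = 0.343, i.e. 34.3%.

%OS ≈ 34.3%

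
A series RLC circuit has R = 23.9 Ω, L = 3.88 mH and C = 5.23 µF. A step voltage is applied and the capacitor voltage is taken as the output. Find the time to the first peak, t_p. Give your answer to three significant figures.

t_p ≈ 0.000498 s

For a series RLC circuit (capacitor voltage as output), ω_n = 1/√(LC) = 1/√(3.88 mH · 5.23 µF) = 7020 rad/s.
ζ = (R/2)·√(C/L) = (23.9/2)·√(5.23 µF/3.88 mH) = 0.439.
The damped frequency ω_d = ω_n√(1−ζ²) = 6310 rad/s. t_p = π/ω_d = 0.000498 s.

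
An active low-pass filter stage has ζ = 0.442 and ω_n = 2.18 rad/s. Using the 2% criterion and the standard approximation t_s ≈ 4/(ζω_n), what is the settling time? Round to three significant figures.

t_s ≈ 4/(ζω_n) = 4/(0.442 × 2.18) = 4.15 s.

t_s ≈ 4.15 s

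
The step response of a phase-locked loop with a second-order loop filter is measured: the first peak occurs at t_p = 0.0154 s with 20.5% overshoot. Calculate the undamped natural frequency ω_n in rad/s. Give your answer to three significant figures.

ω_n ≈ 228 rad/s

From the overshoot, ζ = −ln(OS)/√(π²+ln²(OS)) = 0.450.
t_p = π/ω_d ⇒ ω_d = 204 rad/s; then ω_n = ω_d/√(1−ζ²) = 228 rad/s.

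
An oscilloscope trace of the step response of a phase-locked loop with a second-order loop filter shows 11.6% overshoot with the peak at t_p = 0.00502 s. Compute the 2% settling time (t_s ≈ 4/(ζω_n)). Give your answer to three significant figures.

t_s ≈ 0.00932 s

The overshoot fixes ζ = −ln(OS)/√(π²+ln²(OS)) = 0.566.
From t_p = π/ω_d, ω_d = π/0.00502 = 626 rad/s, so ω_n = ω_d/√(1−ζ²) = 759 rad/s.
t_s ≈ 4/(ζω_n) = 4/(0.566·759) = 0.00932 s.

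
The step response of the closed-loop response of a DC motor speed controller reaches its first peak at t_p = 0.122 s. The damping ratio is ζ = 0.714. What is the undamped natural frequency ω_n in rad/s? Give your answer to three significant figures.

Peak time t_p = π/ω_d, so ω_d = π/t_p = π/0.122 = 25.8 rad/s.
ω_n = ω_d/√(1−ζ²) = 25.8/√0.490 = 36.8 rad/s.

ω_n ≈ 36.8 rad/s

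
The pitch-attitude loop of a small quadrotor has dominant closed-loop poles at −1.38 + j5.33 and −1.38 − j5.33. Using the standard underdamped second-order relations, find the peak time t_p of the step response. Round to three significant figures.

t_p ≈ 0.589 s

t_p = π/ω_d with ω_d = 5.33 (the imaginary part), so t_p = 0.589 s.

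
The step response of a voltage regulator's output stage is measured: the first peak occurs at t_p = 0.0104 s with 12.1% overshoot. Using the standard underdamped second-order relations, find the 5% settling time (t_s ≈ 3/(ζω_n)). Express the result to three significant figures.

t_s ≈ 0.0148 s

The overshoot fixes ζ = −ln(OS)/√(π²+ln²(OS)) = 0.558.
From t_p = π/ω_d, ω_d = π/0.0104 = 302 rad/s, so ω_n = ω_d/√(1−ζ²) = 364 rad/s.
t_s ≈ 3/(ζω_n) = 3/(0.558·364) = 0.0148 s.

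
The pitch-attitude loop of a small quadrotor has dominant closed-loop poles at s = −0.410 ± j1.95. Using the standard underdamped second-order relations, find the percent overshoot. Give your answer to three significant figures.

With σ = 0.410, ω_d = 1.95: ω_n = √(σ²+ω_d²) = 1.99 rad/s, ζ = σ/ω_n = 0.206.
%OS = 100·exp(−πζ/√(1−ζ²)) = 51.7%.

%OS ≈ 51.7%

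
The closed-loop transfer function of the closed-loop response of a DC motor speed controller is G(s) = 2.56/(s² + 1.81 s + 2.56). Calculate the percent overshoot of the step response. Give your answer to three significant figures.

%OS ≈ 11.6%

Comparing the denominator to s² + 2ζω_n s + ω_n²: ω_n = √2.56 = 1.60 rad/s, and 2ζω_n = 1.81 so ζ = 1.81/(2·1.60) = 0.566.
Overshoot: exp(−π·0.566/√(1−0.566²)) = 0.116, i.e. 11.6%.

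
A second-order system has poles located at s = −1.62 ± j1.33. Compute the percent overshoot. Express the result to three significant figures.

|pole| = ω_n = √(1.62² + 1.33²) = 2.10 rad/s; ζ = cos θ = σ/ω_n = 0.773.
Overshoot: exp(−π·0.773/√(1−0.773²)) = 0.0218, i.e. 2.18%.

%OS ≈ 2.18%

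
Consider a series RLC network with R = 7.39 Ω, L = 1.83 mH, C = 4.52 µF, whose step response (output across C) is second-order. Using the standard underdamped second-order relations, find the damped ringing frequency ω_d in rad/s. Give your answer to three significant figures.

For a series RLC circuit (capacitor voltage as output), ω_n = 1/√(LC) = 1/√(1.83 mH · 4.52 µF) = 11000 rad/s.
ζ = (R/2)·√(C/L) = (7.39/2)·√(4.52 µF/1.83 mH) = 0.184.
ω_d = ω_n√(1−ζ²) = 10800 rad/s.

ω_d ≈ 10800 rad/s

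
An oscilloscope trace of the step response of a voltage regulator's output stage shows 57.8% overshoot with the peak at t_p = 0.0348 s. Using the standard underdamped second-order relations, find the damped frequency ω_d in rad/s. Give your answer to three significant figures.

t_p = π/ω_d, so ω_d = π/0.0348 = 90.3 rad/s.

ω_d ≈ 90.3 rad/s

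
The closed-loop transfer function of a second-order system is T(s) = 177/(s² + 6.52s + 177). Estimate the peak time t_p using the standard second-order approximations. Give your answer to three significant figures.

t_p ≈ 0.244 s

ω_n = √177 = 13.3 rad/s; ζ = 6.52/(2·13.3) = 0.245.
The damped frequency ω_d = ω_n√(1−ζ²) = 12.9 rad/s. Then t_p = π/ω_d = 0.244 s.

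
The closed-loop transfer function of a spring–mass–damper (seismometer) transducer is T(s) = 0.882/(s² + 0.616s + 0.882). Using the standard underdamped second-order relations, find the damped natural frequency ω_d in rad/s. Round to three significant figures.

ω_d ≈ 0.887 rad/s

ω_n = √0.882 = 0.939 rad/s; ζ = 0.616/(2·0.939) = 0.328.
ω_d = 0.939·√(1 − 0.328²) = 0.887 rad/s.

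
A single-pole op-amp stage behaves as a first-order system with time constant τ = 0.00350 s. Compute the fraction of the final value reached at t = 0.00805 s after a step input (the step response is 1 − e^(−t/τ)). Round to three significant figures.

y/y_∞ ≈ 0.900

y(t)/y_∞ = 1 − e^(−t/τ) = 1 − e^(−0.00805/0.00350) = 1 − e^(−2.30) = 0.900.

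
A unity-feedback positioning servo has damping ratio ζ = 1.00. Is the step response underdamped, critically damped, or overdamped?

Since ζ = 1, the system is critically damped.

critically damped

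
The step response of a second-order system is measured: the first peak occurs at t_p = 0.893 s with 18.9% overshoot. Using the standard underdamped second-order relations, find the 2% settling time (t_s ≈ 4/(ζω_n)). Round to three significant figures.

ζ from %OS: ζ = |ln 0.189|/√(π²+ln²0.189) = 0.469.
t_p = π/ω_d ⇒ ω_d = 3.52 rad/s; then ω_n = ω_d/√(1−ζ²) = 3.98 rad/s.
t_s ≈ 4/(ζω_n) = 4/(0.469·3.98) = 2.14 s.

t_s ≈ 2.14 s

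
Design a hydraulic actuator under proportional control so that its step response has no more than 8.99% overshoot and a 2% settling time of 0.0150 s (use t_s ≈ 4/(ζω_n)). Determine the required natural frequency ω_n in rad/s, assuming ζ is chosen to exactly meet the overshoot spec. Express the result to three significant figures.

Inverting the overshoot relation: ζ = |ln 0.0899|/√(π² + ln²0.0899) = 0.609.
Then ω_n = 4/(ζ t_s) = 4/(0.609 × 0.0150) = 438 rad/s.

ω_n ≈ 438 rad/s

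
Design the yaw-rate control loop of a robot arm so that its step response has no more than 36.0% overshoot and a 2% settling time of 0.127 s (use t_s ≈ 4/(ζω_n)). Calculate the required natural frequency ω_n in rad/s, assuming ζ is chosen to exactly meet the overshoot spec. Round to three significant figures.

From %OS = 100·exp(−πζ/√(1−ζ²)), invert to get ζ = −ln(OS)/√(π² + ln²(OS)) with OS = 0.360.
−ln 0.360 = 1.022, so ζ = 1.022/√(π² + 1.044) = 0.309.
Then ω_n = 4/(ζ t_s) = 4/(0.309 × 0.127) = 102 rad/s.

ω_n ≈ 102 rad/s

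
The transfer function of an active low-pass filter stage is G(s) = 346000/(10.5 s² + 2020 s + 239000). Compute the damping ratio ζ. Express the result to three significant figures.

ζ ≈ 0.638

Dividing through by 10.5: denominator becomes s² + 192.4 s + 22760.
So ω_n = √22760 = 151 rad/s and ζ = 192.4/(2·151) = 0.638.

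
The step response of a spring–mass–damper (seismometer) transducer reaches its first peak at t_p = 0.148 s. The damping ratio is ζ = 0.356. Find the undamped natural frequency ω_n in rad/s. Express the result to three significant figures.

ω_n ≈ 22.7 rad/s

Peak time t_p = π/ω_d, so ω_d = π/t_p = π/0.148 = 21.2 rad/s.
ω_n = ω_d/√(1−ζ²) = 21.2/√0.873 = 22.7 rad/s.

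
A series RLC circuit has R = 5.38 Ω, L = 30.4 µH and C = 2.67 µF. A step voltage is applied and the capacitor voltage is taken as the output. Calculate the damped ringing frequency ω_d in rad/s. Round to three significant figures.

For a series RLC circuit (capacitor voltage as output), ω_n = 1/√(LC) = 1/√(30.4 µH · 2.67 µF) = 111000 rad/s.
ζ = (R/2)·√(C/L) = (5.38/2)·√(2.67 µF/30.4 µH) = 0.797.
ω_d = ω_n√(1−ζ²) = 67000 rad/s.

ω_d ≈ 67000 rad/s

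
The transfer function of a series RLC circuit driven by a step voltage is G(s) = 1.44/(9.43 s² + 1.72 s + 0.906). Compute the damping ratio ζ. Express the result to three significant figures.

Dividing through by 9.43: denominator becomes s² + 0.1824 s + 0.09608.
So ω_n = √0.09608 = 0.310 rad/s and ζ = 0.1824/(2·0.310) = 0.294.

ζ ≈ 0.294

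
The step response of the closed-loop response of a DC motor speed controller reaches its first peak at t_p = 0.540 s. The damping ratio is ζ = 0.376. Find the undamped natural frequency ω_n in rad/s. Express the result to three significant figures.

ω_n ≈ 6.28 rad/s

Peak time t_p = π/ω_d, so ω_d = π/t_p = π/0.540 = 5.82 rad/s.
ω_n = ω_d/√(1−ζ²) = 5.82/√0.859 = 6.28 rad/s.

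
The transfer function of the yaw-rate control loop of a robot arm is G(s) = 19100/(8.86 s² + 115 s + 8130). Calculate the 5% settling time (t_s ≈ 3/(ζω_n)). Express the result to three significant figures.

Dividing through by 8.86: denominator becomes s² + 12.98 s + 917.6.
So ω_n = √917.6 = 30.3 rad/s and ζ = 12.98/(2·30.3) = 0.214.
t_s ≈ 3/(ζω_n) = 0.462 s.

t_s ≈ 0.462 s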